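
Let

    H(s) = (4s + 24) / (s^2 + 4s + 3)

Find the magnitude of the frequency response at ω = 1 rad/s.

|H(j1)| ≈ 5.441

Substitute s = j1: numerator = 24 + j4, denominator = 2 + j4.
|H(j1)| = |24 + j4| / |2 + j4| = 24.331 / 4.4721 ≈ 5.441.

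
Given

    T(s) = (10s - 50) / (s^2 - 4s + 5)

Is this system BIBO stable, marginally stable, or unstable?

unstable

The denominator s^2 - 4s + 5 factors as (s^2 - 4s + 5), giving poles at s = 2 ± j.
Since the pole(s) at s = 2 ± j lie in the right half-plane, the system is unstable.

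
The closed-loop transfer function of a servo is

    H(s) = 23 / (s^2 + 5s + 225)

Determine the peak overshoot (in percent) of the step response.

Comparing s^2 + 5s + 225 to s^2 + 2ζωₙs + ωₙ²: ωₙ = 15 rad/s and ζ = 5/(2·15) ≈ 0.1667.
%OS = 100·exp(−πζ/√(1−ζ²)) = 100·exp(−π·0.1667/√(1−0.1667²)) ≈ 58.8%.

%OS ≈ 58.8%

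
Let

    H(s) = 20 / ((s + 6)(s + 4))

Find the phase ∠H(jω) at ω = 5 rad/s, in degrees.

∠H(j5) ≈ -91.15°

At s = j5: numerator = 20, denominator = -1 + j50.
∠H = ∠num − ∠den = 0° − (91.146°) = -91.15°.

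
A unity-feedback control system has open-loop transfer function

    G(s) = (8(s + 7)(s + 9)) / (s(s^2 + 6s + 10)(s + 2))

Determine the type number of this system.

Type 1

The denominator has 1 factor of s at the origin (free integrator), so this is a Type 1 system.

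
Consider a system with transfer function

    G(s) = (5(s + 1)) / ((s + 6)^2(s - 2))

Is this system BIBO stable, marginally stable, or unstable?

unstable

The poles can be read from the denominator factors: s = -6, -6, 2.
Since the pole(s) at s = 2 lie in the right half-plane, the system is unstable.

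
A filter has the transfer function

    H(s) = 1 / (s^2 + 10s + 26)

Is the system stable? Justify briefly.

stable

The denominator s^2 + 10s + 26 factors as (s^2 + 10s + 26), giving poles at s = -5 ± j.
Since all poles lie strictly in the left half-plane, the system is stable.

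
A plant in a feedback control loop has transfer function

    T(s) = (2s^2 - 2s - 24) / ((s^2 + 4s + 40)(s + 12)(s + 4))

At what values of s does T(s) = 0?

s = 4, -3

Set the numerator to zero: 2s^2 - 2s - 24 = 0, i.e. 2·(s^2 - s - 12) = 0.
Factoring: (s - 4)(s + 3) = 0.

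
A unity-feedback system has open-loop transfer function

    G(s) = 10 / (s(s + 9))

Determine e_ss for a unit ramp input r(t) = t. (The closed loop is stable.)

e_ss = 0.9000

G(s) has one pole at the origin.
This is a Type 1 system. Kv = lim_{s→0} s·G(s) = 10/9.
e_ss = 1/Kv = 1/(10/9) = 9/10 ≈ 0.9000.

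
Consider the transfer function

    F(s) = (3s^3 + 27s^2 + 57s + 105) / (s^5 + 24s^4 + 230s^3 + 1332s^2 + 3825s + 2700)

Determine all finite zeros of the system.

s = -7, -1 + 2j, -1 - 2j

Set the numerator to zero: 3s^3 + 27s^2 + 57s + 105 = 0, i.e. 3·(s^3 + 9s^2 + 19s + 35) = 0.
Factoring: (s + 7)(s^2 + 2s + 5) = 0.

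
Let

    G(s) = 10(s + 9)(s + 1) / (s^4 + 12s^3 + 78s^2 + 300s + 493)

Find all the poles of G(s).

The poles are the roots of the denominator s^4 + 12s^3 + 78s^2 + 300s + 493 = 0.
No real roots exist; factor into two real quadratics: (s^2 + 8s + 17)(s^2 + 4s + 29) = 0.
Each quadratic gives a conjugate pair via the quadratic formula.

s = -4 + j, -4 - j, -2 + 5j, -2 - 5j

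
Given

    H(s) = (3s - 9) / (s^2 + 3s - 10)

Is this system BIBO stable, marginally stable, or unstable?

unstable

The denominator s^2 + 3s - 10 factors as (s - 2)(s + 5), giving poles at s = 2, -5.
Since the pole(s) at s = 2 lie in the right half-plane, the system is unstable.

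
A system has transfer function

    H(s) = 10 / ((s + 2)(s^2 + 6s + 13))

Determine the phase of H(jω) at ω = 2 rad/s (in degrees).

∠H(j2) ≈ -98.13°

At s = j2: numerator = 10, denominator = -6 + j42.
∠H = ∠num − ∠den = 0° − (98.130°) = -98.13°.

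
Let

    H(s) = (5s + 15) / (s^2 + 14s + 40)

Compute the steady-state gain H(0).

Set s = 0: H(0) = (15) / (40) = 3/8.

H(0) = 3/8 ≈ 0.3750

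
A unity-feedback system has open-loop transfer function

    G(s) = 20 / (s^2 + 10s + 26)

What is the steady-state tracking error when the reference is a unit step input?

e_ss = 0.5652

G(s) has no poles at the origin.
This is a Type 0 system. Kp = lim_{s→0} G(s) = 20/26 = 10/13.
e_ss = 1/(1 + Kp) = 1/(1 + 10/13) = 13/23 ≈ 0.5652.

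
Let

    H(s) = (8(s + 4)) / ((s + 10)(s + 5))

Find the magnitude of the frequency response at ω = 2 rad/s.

Substitute s = j2: numerator = 32 + j16, denominator = 46 + j30.
|H(j2)| = |32 + j16| / |46 + j30| = 35.777 / 54.918 ≈ 0.6515.

|H(j2)| ≈ 0.6515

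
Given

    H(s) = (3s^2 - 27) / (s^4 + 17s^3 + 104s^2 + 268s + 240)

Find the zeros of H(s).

s = 3, -3

Set the numerator to zero: 3s^2 - 27 = 0, i.e. 3·(s^2 - 9) = 0.
Factoring: (s - 3)(s + 3) = 0.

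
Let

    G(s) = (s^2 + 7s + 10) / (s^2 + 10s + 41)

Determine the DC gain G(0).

Set s = 0: G(0) = (10) / (41) = 10/41.

G(0) = 10/41 ≈ 0.2439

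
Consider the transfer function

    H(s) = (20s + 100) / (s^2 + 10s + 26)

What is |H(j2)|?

Substitute s = j2: numerator = 100 + j40, denominator = 22 + j20.
|H(j2)| = |100 + j40| / |22 + j20| = 107.70 / 29.732 ≈ 3.622.

|H(j2)| ≈ 3.622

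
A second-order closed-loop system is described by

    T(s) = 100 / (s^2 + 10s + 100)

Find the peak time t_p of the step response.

Comparing s^2 + 10s + 100 to s^2 + 2ζωₙs + ωₙ²: ωₙ = 10 rad/s and ζ = 10/(2·10) = 0.5.
ζωₙ = 10/2 = 5, so ω_d = ωₙ√(1−ζ²) = √(ωₙ² − (ζωₙ)²) = √(100 − 5²) = √75 ≈ 8.660 rad/s.
t_p = π/ω_d = π/8.660 ≈ 0.3628 s.

t_p ≈ 0.3628 s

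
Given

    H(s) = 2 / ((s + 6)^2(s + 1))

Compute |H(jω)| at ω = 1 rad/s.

Substitute s = j1: numerator = 2, denominator = 23 + j47.
|H(j1)| = |2| / |23 + j47| = 2 / 52.326 ≈ 0.03822.

|H(j1)| ≈ 0.03822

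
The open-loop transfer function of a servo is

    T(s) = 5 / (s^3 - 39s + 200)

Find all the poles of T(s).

The poles are the roots of the denominator s^3 - 39s + 200 = 0.
Trying s = -8: the polynomial evaluates to 0, so (s + 8) is a factor.
Dividing out leaves s^2 - 8s + 25 = 0.
The quadratic formula then gives s = 4 ± 3j.

s = 4 ± 3j, -8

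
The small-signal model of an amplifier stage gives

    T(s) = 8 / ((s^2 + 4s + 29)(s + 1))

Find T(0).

T(0) = 8/29 ≈ 0.2759

At s = 0 each factor (s + a) contributes a and each (s^2 + bs + c) contributes c.
T(0) = 8·1 / ((29) · (1)) = 8/29 = 8/29.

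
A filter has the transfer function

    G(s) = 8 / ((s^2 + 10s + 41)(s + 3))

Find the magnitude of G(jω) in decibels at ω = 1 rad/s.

Substitute s = j1: numerator = 8, denominator = 110 + j70.
|G(j1)| = |8| / |110 + j70| = 8 / 130.38 ≈ 0.06136.
In decibels: 20·log₁₀(0.06136) ≈ -24.2 dB.

|G(j1)|_dB ≈ -24.2 dB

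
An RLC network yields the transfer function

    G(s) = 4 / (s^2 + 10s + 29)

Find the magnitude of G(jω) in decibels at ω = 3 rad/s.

|G(j3)|_dB ≈ -19.1 dB

Substitute s = j3: numerator = 4, denominator = 20 + j30.
|G(j3)| = |4| / |20 + j30| = 4 / 36.056 ≈ 0.1109.
In decibels: 20·log₁₀(0.1109) ≈ -19.1 dB.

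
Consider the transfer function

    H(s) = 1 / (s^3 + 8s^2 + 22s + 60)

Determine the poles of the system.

The poles are the roots of the denominator s^3 + 8s^2 + 22s + 60 = 0.
Trying s = -6: the polynomial evaluates to 0, so (s + 6) is a factor.
Dividing out leaves s^2 + 2s + 10 = 0.
The quadratic formula then gives s = -1 ± 3j.

s = -1 + 3j, -1 - 3j, -6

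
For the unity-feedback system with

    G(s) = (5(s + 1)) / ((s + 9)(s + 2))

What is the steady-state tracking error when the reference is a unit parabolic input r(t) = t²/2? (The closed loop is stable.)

e_ss = ∞

G(s) has no poles at the origin.
This is a Type 0 system; Ka = lim_{s→0} s^2·G(s) = 0, so the steady-state error for a parabola input is infinite.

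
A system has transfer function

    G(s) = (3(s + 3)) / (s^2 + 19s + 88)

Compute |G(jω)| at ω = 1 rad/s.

|G(j1)| ≈ 0.1065

Substitute s = j1: numerator = 9 + j3, denominator = 87 + j19.
|G(j1)| = |9 + j3| / |87 + j19| = 9.4868 / 89.051 ≈ 0.1065.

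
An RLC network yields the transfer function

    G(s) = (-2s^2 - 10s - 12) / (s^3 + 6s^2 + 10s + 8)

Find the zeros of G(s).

Set the numerator to zero: -2s^2 - 10s - 12 = 0, i.e. -2·(s^2 + 5s + 6) = 0.
Factoring: (s + 2)(s + 3) = 0.

s = -2, -3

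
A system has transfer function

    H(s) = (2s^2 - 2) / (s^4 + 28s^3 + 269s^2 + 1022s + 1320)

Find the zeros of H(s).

Set the numerator to zero: 2s^2 - 2 = 0, i.e. 2·(s^2 - 1) = 0.
Factoring: (s + 1)(s - 1) = 0.

s = -1, 1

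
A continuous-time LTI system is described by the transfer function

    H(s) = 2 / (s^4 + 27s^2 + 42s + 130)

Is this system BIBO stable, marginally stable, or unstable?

The denominator s^4 + 27s^2 + 42s + 130 factors as (s^2 + 2s + 5)(s^2 - 2s + 26), giving poles at s = -1 + 2j, -1 - 2j, 1 + 5j, 1 - 5j.
Since the pole(s) at s = 1 ± 5j lie in the right half-plane, the system is unstable.

unstable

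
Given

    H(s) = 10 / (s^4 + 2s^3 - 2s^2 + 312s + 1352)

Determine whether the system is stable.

unstable

The denominator s^4 + 2s^3 - 2s^2 + 312s + 1352 factors as (s^2 - 8s + 52)(s^2 + 10s + 26), giving poles at s = 4 + 6j, 4 - 6j, -5 + j, -5 - j.
Since the pole(s) at s = 4 ± 6j lie in the right half-plane, the system is unstable.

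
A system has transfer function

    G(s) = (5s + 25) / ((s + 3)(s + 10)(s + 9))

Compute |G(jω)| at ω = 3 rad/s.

Substitute s = j3: numerator = 25 + j15, denominator = 72 + j414.
|G(j3)| = |25 + j15| / |72 + j414| = 29.155 / 420.21 ≈ 0.06938.

|G(j3)| ≈ 0.06938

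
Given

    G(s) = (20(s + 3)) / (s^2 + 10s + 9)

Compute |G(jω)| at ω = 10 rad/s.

|G(j10)| ≈ 1.544

Substitute s = j10: numerator = 60 + j200, denominator = -91 + j100.
|G(j10)| = |60 + j200| / |-91 + j100| = 208.81 / 135.21 ≈ 1.544.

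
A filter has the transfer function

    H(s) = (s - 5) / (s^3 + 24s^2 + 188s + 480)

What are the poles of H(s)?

The poles are the roots of the denominator s^3 + 24s^2 + 188s + 480 = 0.
Trying s = -8: the polynomial evaluates to 0, so (s + 8) is a factor.
Dividing out leaves s^2 + 16s + 60 = 0.
Factoring the quadratic: (s + 10)(s + 6) = 0.

s = -8, -10, -6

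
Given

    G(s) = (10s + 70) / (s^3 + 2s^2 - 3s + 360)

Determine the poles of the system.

The poles are the roots of the denominator s^3 + 2s^2 - 3s + 360 = 0.
Trying s = -8: the polynomial evaluates to 0, so (s + 8) is a factor.
Dividing out leaves s^2 - 6s + 45 = 0.
The quadratic formula then gives s = 3 ± 6j.

s = 3 ± 6j, -8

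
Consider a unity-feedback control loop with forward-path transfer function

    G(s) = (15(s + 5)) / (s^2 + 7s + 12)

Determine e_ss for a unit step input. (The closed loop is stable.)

G(s) has no poles at the origin.
This is a Type 0 system. Kp = lim_{s→0} G(s) = 75/12 = 25/4.
e_ss = 1/(1 + Kp) = 1/(1 + 25/4) = 4/29 ≈ 0.1379.

e_ss = 0.1379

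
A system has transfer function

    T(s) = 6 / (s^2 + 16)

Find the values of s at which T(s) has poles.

s = ±4j

The poles are the roots of the denominator s^2 + 16 = 0.
Using the quadratic formula: s = (0 ± √(-64))/2 = 0 ± 4j.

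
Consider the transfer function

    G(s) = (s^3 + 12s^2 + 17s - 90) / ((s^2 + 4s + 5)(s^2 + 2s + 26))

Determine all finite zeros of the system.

Set the numerator to zero: s^3 + 12s^2 + 17s - 90 = 0.
Factoring: (s - 2)(s + 9)(s + 5) = 0.

s = 2, -9, -5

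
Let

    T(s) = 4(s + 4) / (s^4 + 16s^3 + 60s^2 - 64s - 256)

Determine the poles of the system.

The poles are the roots of the denominator s^4 + 16s^3 + 60s^2 - 64s - 256 = 0.
Trying s = -2: the polynomial evaluates to 0, so (s + 2) is a factor.
Dividing out leaves s^3 + 14s^2 + 32s - 128 = 0.
This factors further as (s + 8)^2(s - 2) = 0.

s = -2, -8, 2, -8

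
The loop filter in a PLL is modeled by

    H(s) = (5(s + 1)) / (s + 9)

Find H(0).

Set s = 0: H(0) = (5) / (9) = 5/9.

H(0) = 5/9 ≈ 0.5556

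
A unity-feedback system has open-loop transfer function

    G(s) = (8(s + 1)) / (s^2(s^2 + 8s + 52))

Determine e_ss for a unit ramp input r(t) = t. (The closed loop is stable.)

e_ss = 0

G(s) has 2 poles at the origin.
This is a Type 2 system; for a ramp input the steady-state error is zero.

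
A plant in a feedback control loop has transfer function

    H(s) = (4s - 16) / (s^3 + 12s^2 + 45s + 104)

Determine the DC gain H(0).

Set s = 0: H(0) = (-16) / (104) = -2/13.

H(0) = -2/13 ≈ -0.1538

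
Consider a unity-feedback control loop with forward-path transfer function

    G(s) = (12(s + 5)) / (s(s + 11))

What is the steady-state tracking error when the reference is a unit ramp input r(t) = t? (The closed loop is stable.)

G(s) has one pole at the origin.
This is a Type 1 system. Kv = lim_{s→0} s·G(s) = 60/11.
e_ss = 1/Kv = 1/(60/11) = 11/60 ≈ 0.1833.

e_ss = 0.1833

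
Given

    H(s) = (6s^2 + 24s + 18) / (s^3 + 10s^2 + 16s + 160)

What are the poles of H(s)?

s = ±4j, -10

The poles are the roots of the denominator s^3 + 10s^2 + 16s + 160 = 0.
Trying s = -10: the polynomial evaluates to 0, so (s + 10) is a factor.
Dividing out leaves s^2 + 16 = 0.
The quadratic formula then gives s = 0 ± 4j.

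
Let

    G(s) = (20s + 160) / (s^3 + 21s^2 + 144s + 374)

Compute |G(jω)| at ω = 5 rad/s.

|G(j5)| ≈ 0.3074

Substitute s = j5: numerator = 160 + j100, denominator = -151 + j595.
|G(j5)| = |160 + j100| / |-151 + j595| = 188.68 / 613.86 ≈ 0.3074.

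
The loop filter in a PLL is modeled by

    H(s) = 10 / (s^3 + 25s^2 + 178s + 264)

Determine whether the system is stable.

The denominator s^3 + 25s^2 + 178s + 264 factors as (s + 2)(s + 11)(s + 12), giving poles at s = -2, -11, -12.
Since all poles lie strictly in the left half-plane, the system is stable.

stable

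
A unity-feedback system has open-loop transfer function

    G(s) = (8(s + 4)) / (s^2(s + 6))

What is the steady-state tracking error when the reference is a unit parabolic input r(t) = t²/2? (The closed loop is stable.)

e_ss = 0.1875

G(s) has 2 poles at the origin.
This is a Type 2 system. Ka = lim_{s→0} s^2·G(s) = 32/6 = 16/3.
e_ss = 1/Ka = 1/(16/3) = 3/16 ≈ 0.1875.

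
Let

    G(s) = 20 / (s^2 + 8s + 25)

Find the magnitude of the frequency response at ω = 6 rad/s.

Substitute s = j6: numerator = 20, denominator = -11 + j48.
|G(j6)| = |20| / |-11 + j48| = 20 / 49.244 ≈ 0.4061.

|G(j6)| ≈ 0.4061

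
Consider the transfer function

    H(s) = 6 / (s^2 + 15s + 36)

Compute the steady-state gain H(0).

H(0) = 1/6 ≈ 0.1667

Set s = 0: H(0) = (6) / (36) = 1/6.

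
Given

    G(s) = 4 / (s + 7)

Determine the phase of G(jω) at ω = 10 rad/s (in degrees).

∠G(j10) ≈ -55.01°

At s = j10: numerator = 4, denominator = 7 + j10.
∠G = ∠num − ∠den = 0° − (55.008°) = -55.01°.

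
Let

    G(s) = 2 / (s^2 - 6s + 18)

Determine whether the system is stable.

The poles can be read from the denominator factors: s = 3 + 3j, 3 - 3j.
Since the pole(s) at s = 3 + 3j, 3 - 3j lie in the right half-plane, the system is unstable.

unstable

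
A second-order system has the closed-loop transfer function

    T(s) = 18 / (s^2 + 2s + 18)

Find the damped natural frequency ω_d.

ω_d ≈ 4.123 rad/s

Comparing s^2 + 2s + 18 to s^2 + 2ζωₙs + ωₙ²: ωₙ = √18 ≈ 4.243 rad/s and ζ = 2/(2·√18) ≈ 0.2357.
ζωₙ = 2/2 = 1, so ω_d = ωₙ√(1−ζ²) = √(ωₙ² − (ζωₙ)²) = √(18 − 1²) = √17 ≈ 4.123 rad/s.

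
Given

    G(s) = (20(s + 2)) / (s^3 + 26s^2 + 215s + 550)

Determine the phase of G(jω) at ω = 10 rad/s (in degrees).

∠G(j10) ≈ -72.02°

At s = j10: numerator = 40 + j200, denominator = -2050 + j1150.
∠G = ∠num − ∠den = 78.690° − (150.71°) = -72.02°.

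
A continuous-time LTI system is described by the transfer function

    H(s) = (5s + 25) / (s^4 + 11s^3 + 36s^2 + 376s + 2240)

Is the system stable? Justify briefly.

unstable

The denominator s^4 + 11s^3 + 36s^2 + 376s + 2240 factors as (s + 8)(s + 7)(s^2 - 4s + 40), giving poles at s = -8, -7, 2 + 6j, 2 - 6j.
Since the pole(s) at s = 2 + 6j, 2 - 6j lie in the right half-plane, the system is unstable.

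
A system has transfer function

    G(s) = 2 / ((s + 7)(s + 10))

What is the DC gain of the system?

G(0) = 1/35 ≈ 0.02857

At s = 0 each factor (s + a) contributes a and each (s^2 + bs + c) contributes c.
G(0) = 2·1 / ((7) · (10)) = 2/70 = 1/35.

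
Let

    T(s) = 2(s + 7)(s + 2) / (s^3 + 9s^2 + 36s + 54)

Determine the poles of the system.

The poles are the roots of the denominator s^3 + 9s^2 + 36s + 54 = 0.
Trying s = -3: the polynomial evaluates to 0, so (s + 3) is a factor.
Dividing out leaves s^2 + 6s + 18 = 0.
The quadratic formula then gives s = -3 ± 3j.

s = -3 ± 3j, -3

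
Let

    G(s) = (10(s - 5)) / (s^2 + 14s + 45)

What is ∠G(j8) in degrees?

∠G(j8) ≈ 22.38°

At s = j8: numerator = -50 + j80, denominator = -19 + j112.
∠G = ∠num − ∠den = 122.01° − (99.628°) = 22.38°.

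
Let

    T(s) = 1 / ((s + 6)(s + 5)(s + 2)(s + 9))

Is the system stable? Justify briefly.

stable

The poles can be read from the denominator factors: s = -6, -5, -2, -9.
Since all poles lie strictly in the left half-plane, the system is stable.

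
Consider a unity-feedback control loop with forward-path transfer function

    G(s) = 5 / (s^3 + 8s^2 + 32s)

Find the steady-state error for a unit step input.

e_ss = 0

G(s) has one pole at the origin.
This is a Type 1 system; for a step input the steady-state error is zero.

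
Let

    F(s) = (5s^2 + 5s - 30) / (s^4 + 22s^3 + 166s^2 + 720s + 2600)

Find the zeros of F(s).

s = -3, 2

Set the numerator to zero: 5s^2 + 5s - 30 = 0, i.e. 5·(s^2 + s - 6) = 0.
Factoring: (s + 3)(s - 2) = 0.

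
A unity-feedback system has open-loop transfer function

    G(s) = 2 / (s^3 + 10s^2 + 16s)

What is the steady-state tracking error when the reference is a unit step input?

G(s) has one pole at the origin.
This is a Type 1 system; for a step input the steady-state error is zero.

e_ss = 0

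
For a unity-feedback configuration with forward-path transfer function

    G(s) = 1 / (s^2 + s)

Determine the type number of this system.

Factor s from the denominator: s^2 + s = s·(s + 1).
There is 1 pole at the origin, so the system is Type 1.

Type 1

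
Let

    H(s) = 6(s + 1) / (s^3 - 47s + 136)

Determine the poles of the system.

The poles are the roots of the denominator s^3 - 47s + 136 = 0.
Trying s = -8: the polynomial evaluates to 0, so (s + 8) is a factor.
Dividing out leaves s^2 - 8s + 17 = 0.
The quadratic formula then gives s = 4 ± 1j.

s = 4 + j, 4 - j, -8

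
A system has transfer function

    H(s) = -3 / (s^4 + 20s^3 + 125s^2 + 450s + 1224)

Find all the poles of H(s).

The poles are the roots of the denominator s^4 + 20s^3 + 125s^2 + 450s + 1224 = 0.
Trying s = -12: the polynomial evaluates to 0, so (s + 12) is a factor.
Dividing out leaves s^3 + 8s^2 + 29s + 102 = 0.
This factors further as (s^2 + 2s + 17)(s + 6) = 0.

s = -12, -1 + 4j, -1 - 4j, -6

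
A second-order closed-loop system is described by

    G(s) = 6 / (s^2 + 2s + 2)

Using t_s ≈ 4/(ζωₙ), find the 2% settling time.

Comparing s^2 + 2s + 2 to s^2 + 2ζωₙs + ωₙ²: ωₙ = √2 ≈ 1.414 rad/s and ζ = 2/(2·√2) ≈ 0.7071.
ζωₙ = 2/2 = 1, so t_s ≈ 4/(ζωₙ) = 4/1 = 4 s.

t_s ≈ 4 s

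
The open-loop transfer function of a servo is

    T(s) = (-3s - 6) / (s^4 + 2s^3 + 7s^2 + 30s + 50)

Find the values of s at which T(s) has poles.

The poles are the roots of the denominator s^4 + 2s^3 + 7s^2 + 30s + 50 = 0.
No real roots exist; factor into two real quadratics: (s^2 - 2s + 10)(s^2 + 4s + 5) = 0.
Each quadratic gives a conjugate pair via the quadratic formula.

s = 1 + 3j, 1 - 3j, -2 + j, -2 - j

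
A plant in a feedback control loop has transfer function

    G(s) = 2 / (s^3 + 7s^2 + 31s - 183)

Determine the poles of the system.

The poles are the roots of the denominator s^3 + 7s^2 + 31s - 183 = 0.
Trying s = 3: the polynomial evaluates to 0, so (s - 3) is a factor.
Dividing out leaves s^2 + 10s + 61 = 0.
The quadratic formula then gives s = -5 ± 6j.

s = -5 ± 6j, 3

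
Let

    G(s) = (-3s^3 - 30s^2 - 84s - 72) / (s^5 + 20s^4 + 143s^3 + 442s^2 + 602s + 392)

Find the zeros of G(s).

s = -2, -6, -2

Set the numerator to zero: -3s^3 - 30s^2 - 84s - 72 = 0, i.e. -3·(s^3 + 10s^2 + 28s + 24) = 0.
Factoring: (s + 2)^2(s + 6) = 0.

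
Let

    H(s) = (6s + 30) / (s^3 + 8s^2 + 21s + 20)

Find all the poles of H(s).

s = -2 + j, -2 - j, -4

The poles are the roots of the denominator s^3 + 8s^2 + 21s + 20 = 0.
Trying s = -4: the polynomial evaluates to 0, so (s + 4) is a factor.
Dividing out leaves s^2 + 4s + 5 = 0.
The quadratic formula then gives s = -2 ± 1j.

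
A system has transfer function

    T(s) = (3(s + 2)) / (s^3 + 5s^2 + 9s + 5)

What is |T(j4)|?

Substitute s = j4: numerator = 6 + j12, denominator = -75 - j28.
|T(j4)| = |6 + j12| / |-75 - j28| = 13.416 / 80.056 ≈ 0.1676.

|T(j4)| ≈ 0.1676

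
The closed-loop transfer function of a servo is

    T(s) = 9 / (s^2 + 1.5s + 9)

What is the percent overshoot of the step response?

Comparing s^2 + 1.5s + 9 to s^2 + 2ζωₙs + ωₙ²: ωₙ = 3 rad/s and ζ = 1.5/(2·3) = 0.25.
%OS = 100·exp(−πζ/√(1−ζ²)) = 100·exp(−π·0.25/√(1−0.25²)) ≈ 44.4%.

%OS ≈ 44.4%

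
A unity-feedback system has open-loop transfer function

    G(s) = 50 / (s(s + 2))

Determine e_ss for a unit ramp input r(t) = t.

e_ss = 0.04000

G(s) has one pole at the origin.
This is a Type 1 system. Kv = lim_{s→0} s·G(s) = 50/2 = 25.
e_ss = 1/Kv = 1/(25) = 1/25 ≈ 0.04000.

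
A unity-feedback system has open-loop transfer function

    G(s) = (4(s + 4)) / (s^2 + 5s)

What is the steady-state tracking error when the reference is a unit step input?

G(s) has one pole at the origin.
This is a Type 1 system; for a step input the steady-state error is zero.

e_ss = 0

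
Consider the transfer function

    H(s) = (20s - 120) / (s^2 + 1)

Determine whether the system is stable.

marginally stable

The denominator s^2 + 1 factors as (s^2 + 1), giving poles at s = ±j.
Since the simple pole(s) at s = ±j lie on the jω-axis with none in the right half-plane, the system is marginally stable.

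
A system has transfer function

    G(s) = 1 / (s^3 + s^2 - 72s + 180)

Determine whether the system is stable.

The denominator s^3 + s^2 - 72s + 180 factors as (s - 6)(s - 3)(s + 10), giving poles at s = 6, 3, -10.
Since the pole(s) at s = 6, 3 lie in the right half-plane, the system is unstable.

unstable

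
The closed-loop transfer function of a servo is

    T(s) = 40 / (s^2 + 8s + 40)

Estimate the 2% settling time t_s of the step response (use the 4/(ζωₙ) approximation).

t_s ≈ 1 s

Comparing s^2 + 8s + 40 to s^2 + 2ζωₙs + ωₙ²: ωₙ = √40 ≈ 6.325 rad/s and ζ = 8/(2·√40) ≈ 0.6325.
ζωₙ = 8/2 = 4, so t_s ≈ 4/(ζωₙ) = 4/4 = 1 s.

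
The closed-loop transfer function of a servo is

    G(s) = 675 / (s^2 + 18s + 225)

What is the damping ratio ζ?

ζ = 0.6

Compare the denominator to the standard form s^2 + 2ζωₙs + ωₙ².
ωₙ² = 225, so ωₙ = 15 rad/s.
2ζωₙ = 18, so ζ = 18/(2·15) = 0.6.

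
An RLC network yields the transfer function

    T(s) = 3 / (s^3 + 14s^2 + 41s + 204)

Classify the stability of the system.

The denominator s^3 + 14s^2 + 41s + 204 factors as (s^2 + 2s + 17)(s + 12), giving poles at s = -1 ± 4j, -12.
Since all poles lie strictly in the left half-plane, the system is stable.

stable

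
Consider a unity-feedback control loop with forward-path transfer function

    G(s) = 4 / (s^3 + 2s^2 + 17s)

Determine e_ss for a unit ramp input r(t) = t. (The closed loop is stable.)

G(s) has one pole at the origin.
This is a Type 1 system. Kv = lim_{s→0} s·G(s) = 4/17.
e_ss = 1/Kv = 1/(4/17) = 17/4 ≈ 4.250.

e_ss = 4.250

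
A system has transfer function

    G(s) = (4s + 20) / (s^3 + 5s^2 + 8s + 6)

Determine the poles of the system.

s = -1 + j, -1 - j, -3

The poles are the roots of the denominator s^3 + 5s^2 + 8s + 6 = 0.
Trying s = -3: the polynomial evaluates to 0, so (s + 3) is a factor.
Dividing out leaves s^2 + 2s + 2 = 0.
The quadratic formula then gives s = -1 ± 1j.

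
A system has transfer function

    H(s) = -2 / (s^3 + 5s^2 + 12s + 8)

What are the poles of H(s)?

s = -2 ± 2j, -1

The poles are the roots of the denominator s^3 + 5s^2 + 12s + 8 = 0.
Trying s = -1: the polynomial evaluates to 0, so (s + 1) is a factor.
Dividing out leaves s^2 + 4s + 8 = 0.
The quadratic formula then gives s = -2 ± 2j.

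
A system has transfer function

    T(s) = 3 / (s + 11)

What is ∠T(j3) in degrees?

At s = j3: numerator = 3, denominator = 11 + j3.
∠T = ∠num − ∠den = 0° − (15.255°) = -15.26°.

∠T(j3) ≈ -15.26°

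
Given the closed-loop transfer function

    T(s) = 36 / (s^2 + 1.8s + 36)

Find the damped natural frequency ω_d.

ω_d ≈ 5.932 rad/s

Comparing s^2 + 1.8s + 36 to s^2 + 2ζωₙs + ωₙ²: ωₙ = 6 rad/s and ζ = 1.8/(2·6) = 0.15.
ζωₙ = 1.8/2 = 0.9, so ω_d = ωₙ√(1−ζ²) = √(ωₙ² − (ζωₙ)²) = √(36 − 0.9²) = √35.19 ≈ 5.932 rad/s.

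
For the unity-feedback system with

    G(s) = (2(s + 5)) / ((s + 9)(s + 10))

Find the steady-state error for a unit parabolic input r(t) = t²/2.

G(s) has no poles at the origin.
This is a Type 0 system; Ka = lim_{s→0} s^2·G(s) = 0, so the steady-state error for a parabola input is infinite.

e_ss = ∞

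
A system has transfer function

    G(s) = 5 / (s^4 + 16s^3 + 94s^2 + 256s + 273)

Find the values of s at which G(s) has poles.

The poles are the roots of the denominator s^4 + 16s^3 + 94s^2 + 256s + 273 = 0.
Trying s = -7: the polynomial evaluates to 0, so (s + 7) is a factor.
Dividing out leaves s^3 + 9s^2 + 31s + 39 = 0.
This factors further as (s^2 + 6s + 13)(s + 3) = 0.

s = -3 + 2j, -3 - 2j, -7, -3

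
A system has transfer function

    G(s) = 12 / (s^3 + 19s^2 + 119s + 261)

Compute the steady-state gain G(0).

G(0) = 4/87 ≈ 0.04598

Set s = 0: G(0) = (12) / (261) = 4/87.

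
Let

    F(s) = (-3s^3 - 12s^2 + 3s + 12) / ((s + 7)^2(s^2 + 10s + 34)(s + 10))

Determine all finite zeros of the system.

s = -1, 1, -4

Set the numerator to zero: -3s^3 - 12s^2 + 3s + 12 = 0, i.e. -3·(s^3 + 4s^2 - s - 4) = 0.
Factoring: (s + 1)(s - 1)(s + 4) = 0.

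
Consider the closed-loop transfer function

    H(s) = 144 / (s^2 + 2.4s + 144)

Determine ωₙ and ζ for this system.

Compare the denominator to the standard form s^2 + 2ζωₙs + ωₙ².
ωₙ² = 144, so ωₙ = 12 rad/s.
2ζωₙ = 2.4, so ζ = 2.4/(2·12) = 0.1.

ωₙ = 12 rad/s, ζ = 0.1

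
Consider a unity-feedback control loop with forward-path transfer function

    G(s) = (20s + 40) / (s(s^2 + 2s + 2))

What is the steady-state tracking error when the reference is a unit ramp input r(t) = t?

G(s) has one pole at the origin.
This is a Type 1 system. Kv = lim_{s→0} s·G(s) = 40/2 = 20.
e_ss = 1/Kv = 1/(20) = 1/20 ≈ 0.05000.

e_ss = 0.05000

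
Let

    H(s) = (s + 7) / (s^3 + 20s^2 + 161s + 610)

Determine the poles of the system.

The poles are the roots of the denominator s^3 + 20s^2 + 161s + 610 = 0.
Trying s = -10: the polynomial evaluates to 0, so (s + 10) is a factor.
Dividing out leaves s^2 + 10s + 61 = 0.
The quadratic formula then gives s = -5 ± 6j.

s = -5 + 6j, -5 - 6j, -10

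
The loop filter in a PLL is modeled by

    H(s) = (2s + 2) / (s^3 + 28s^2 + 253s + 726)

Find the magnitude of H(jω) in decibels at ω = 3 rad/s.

|H(j3)|_dB ≈ -42.8 dB

Substitute s = j3: numerator = 2 + j6, denominator = 474 + j732.
|H(j3)| = |2 + j6| / |474 + j732| = 6.3246 / 872.07 ≈ 0.007252.
In decibels: 20·log₁₀(0.007252) ≈ -42.8 dB.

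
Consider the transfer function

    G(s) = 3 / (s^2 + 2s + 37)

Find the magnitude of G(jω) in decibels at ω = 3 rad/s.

Substitute s = j3: numerator = 3, denominator = 28 + j6.
|G(j3)| = |3| / |28 + j6| = 3 / 28.636 ≈ 0.1048.
In decibels: 20·log₁₀(0.1048) ≈ -19.6 dB.

|G(j3)|_dB ≈ -19.6 dB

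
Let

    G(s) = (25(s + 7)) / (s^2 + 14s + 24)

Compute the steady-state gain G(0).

G(0) = 175/24 ≈ 7.292

Set s = 0: G(0) = (175) / (24) = 175/24.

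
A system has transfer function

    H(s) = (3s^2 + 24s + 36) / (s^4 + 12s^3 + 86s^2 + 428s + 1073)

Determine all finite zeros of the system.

s = -6, -2

Set the numerator to zero: 3s^2 + 24s + 36 = 0, i.e. 3·(s^2 + 8s + 12) = 0.
Factoring: (s + 6)(s + 2) = 0.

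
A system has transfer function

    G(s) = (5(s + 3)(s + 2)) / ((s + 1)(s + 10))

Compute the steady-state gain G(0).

G(0) = 3

At s = 0 each factor (s + a) contributes a and each (s^2 + bs + c) contributes c.
G(0) = 5·(3) · (2) / ((1) · (10)) = 30/10 = 3.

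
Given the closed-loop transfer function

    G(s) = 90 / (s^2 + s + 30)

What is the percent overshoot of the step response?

%OS ≈ 75.0%

Comparing s^2 + s + 30 to s^2 + 2ζωₙs + ωₙ²: ωₙ = √30 ≈ 5.477 rad/s and ζ = 1/(2·√30) ≈ 0.09129.
%OS = 100·exp(−πζ/√(1−ζ²)) = 100·exp(−π·0.09129/√(1−0.09129²)) ≈ 75.0%.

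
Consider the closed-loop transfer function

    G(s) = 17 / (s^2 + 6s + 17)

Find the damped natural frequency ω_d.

ω_d ≈ 2.828 rad/s

Comparing s^2 + 6s + 17 to s^2 + 2ζωₙs + ωₙ²: ωₙ = √17 ≈ 4.123 rad/s and ζ = 6/(2·√17) ≈ 0.7276.
ζωₙ = 6/2 = 3, so ω_d = ωₙ√(1−ζ²) = √(ωₙ² − (ζωₙ)²) = √(17 − 3²) = √8 ≈ 2.828 rad/s.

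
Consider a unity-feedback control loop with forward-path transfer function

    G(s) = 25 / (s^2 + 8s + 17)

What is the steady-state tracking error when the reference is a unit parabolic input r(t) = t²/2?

G(s) has no poles at the origin.
This is a Type 0 system; Ka = lim_{s→0} s^2·G(s) = 0, so the steady-state error for a parabola input is infinite.

e_ss = ∞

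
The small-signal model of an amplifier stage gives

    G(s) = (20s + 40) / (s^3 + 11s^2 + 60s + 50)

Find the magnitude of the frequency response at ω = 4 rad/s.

Substitute s = j4: numerator = 40 + j80, denominator = -126 + j176.
|G(j4)| = |40 + j80| / |-126 + j176| = 89.443 / 216.45 ≈ 0.4132.

|G(j4)| ≈ 0.4132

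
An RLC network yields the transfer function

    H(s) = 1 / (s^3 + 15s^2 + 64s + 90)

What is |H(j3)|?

Substitute s = j3: numerator = 1, denominator = -45 + j165.
|H(j3)| = |1| / |-45 + j165| = 1 / 171.03 ≈ 0.005847.

|H(j3)| ≈ 0.005847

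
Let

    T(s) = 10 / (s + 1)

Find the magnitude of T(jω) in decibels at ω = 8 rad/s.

Substitute s = j8: numerator = 10, denominator = 1 + j8.
|T(j8)| = |10| / |1 + j8| = 10 / 8.0623 ≈ 1.240.
In decibels: 20·log₁₀(1.240) ≈ 1.87 dB.

|T(j8)|_dB ≈ 1.87 dB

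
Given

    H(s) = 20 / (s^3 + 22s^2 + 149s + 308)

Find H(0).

H(0) = 5/77 ≈ 0.06494

Set s = 0: H(0) = (20) / (308) = 5/77.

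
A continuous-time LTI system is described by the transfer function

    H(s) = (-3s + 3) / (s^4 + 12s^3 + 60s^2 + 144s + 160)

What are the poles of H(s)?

s = -4 ± 2j, -2 ± 2j

The poles are the roots of the denominator s^4 + 12s^3 + 60s^2 + 144s + 160 = 0.
No real roots exist; factor into two real quadratics: (s^2 + 8s + 20)(s^2 + 4s + 8) = 0.
Each quadratic gives a conjugate pair via the quadratic formula.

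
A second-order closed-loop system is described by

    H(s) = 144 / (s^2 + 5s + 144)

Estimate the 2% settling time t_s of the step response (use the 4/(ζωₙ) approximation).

t_s ≈ 1.600 s

Comparing s^2 + 5s + 144 to s^2 + 2ζωₙs + ωₙ²: ωₙ = 12 rad/s and ζ = 5/(2·12) ≈ 0.2083.
ζωₙ = 5/2 = 2.5, so t_s ≈ 4/(ζωₙ) = 4/2.5 = 1.600 s.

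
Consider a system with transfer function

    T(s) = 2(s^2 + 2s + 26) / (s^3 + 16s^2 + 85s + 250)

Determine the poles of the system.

The poles are the roots of the denominator s^3 + 16s^2 + 85s + 250 = 0.
Trying s = -10: the polynomial evaluates to 0, so (s + 10) is a factor.
Dividing out leaves s^2 + 6s + 25 = 0.
The quadratic formula then gives s = -3 ± 4j.

s = -3 + 4j, -3 - 4j, -10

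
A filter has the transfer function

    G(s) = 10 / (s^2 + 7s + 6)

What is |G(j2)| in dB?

Substitute s = j2: numerator = 10, denominator = 2 + j14.
|G(j2)| = |10| / |2 + j14| = 10 / 14.142 ≈ 0.7071.
In decibels: 20·log₁₀(0.7071) ≈ -3.01 dB.

|G(j2)|_dB ≈ -3.01 dB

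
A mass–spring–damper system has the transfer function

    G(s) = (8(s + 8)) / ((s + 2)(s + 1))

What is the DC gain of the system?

G(0) = 32

At s = 0 each factor (s + a) contributes a and each (s^2 + bs + c) contributes c.
G(0) = 8·(8) / ((2) · (1)) = 64/2 = 32.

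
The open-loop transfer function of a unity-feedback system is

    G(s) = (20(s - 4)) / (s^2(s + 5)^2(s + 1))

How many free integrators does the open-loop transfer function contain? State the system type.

Type 2

The denominator has 2 factors of s at the origin (free integrators), so this is a Type 2 system.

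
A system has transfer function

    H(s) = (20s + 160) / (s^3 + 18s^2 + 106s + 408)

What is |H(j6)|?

|H(j6)| ≈ 0.4134

Substitute s = j6: numerator = 160 + j120, denominator = -240 + j420.
|H(j6)| = |160 + j120| / |-240 + j420| = 200 / 483.74 ≈ 0.4134.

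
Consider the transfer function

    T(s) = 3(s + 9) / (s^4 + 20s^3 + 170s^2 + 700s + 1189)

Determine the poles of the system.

s = -5 ± 4j, -5 ± 2j

The poles are the roots of the denominator s^4 + 20s^3 + 170s^2 + 700s + 1189 = 0.
No real roots exist; factor into two real quadratics: (s^2 + 10s + 41)(s^2 + 10s + 29) = 0.
Each quadratic gives a conjugate pair via the quadratic formula.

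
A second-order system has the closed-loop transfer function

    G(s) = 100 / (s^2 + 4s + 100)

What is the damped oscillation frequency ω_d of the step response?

Comparing s^2 + 4s + 100 to s^2 + 2ζωₙs + ωₙ²: ωₙ = 10 rad/s and ζ = 4/(2·10) = 0.2.
ζωₙ = 4/2 = 2, so ω_d = ωₙ√(1−ζ²) = √(ωₙ² − (ζωₙ)²) = √(100 − 2²) = √96 ≈ 9.798 rad/s.

ω_d ≈ 9.798 rad/s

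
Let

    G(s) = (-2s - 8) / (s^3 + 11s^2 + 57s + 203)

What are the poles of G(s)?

s = -7, -2 ± 5j

The poles are the roots of the denominator s^3 + 11s^2 + 57s + 203 = 0.
Trying s = -7: the polynomial evaluates to 0, so (s + 7) is a factor.
Dividing out leaves s^2 + 4s + 29 = 0.
The quadratic formula then gives s = -2 ± 5j.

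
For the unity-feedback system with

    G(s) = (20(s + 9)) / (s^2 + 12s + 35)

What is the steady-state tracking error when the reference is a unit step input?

G(s) has no poles at the origin.
This is a Type 0 system. Kp = lim_{s→0} G(s) = 180/35 = 36/7.
e_ss = 1/(1 + Kp) = 1/(1 + 36/7) = 7/43 ≈ 0.1628.

e_ss = 0.1628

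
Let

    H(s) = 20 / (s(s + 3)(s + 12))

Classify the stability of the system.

marginally stable

The poles can be read from the denominator factors: s = 0, -3, -12.
Since the simple pole(s) at s = 0 lie on the jω-axis with none in the right half-plane, the system is marginally stable.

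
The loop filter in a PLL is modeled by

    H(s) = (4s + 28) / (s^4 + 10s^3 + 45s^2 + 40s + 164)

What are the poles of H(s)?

s = 2j, -2j, -5 + 4j, -5 - 4j

The poles are the roots of the denominator s^4 + 10s^3 + 45s^2 + 40s + 164 = 0.
No real roots exist; factor into two real quadratics: (s^2 + 4)(s^2 + 10s + 41) = 0.
Each quadratic gives a conjugate pair via the quadratic formula.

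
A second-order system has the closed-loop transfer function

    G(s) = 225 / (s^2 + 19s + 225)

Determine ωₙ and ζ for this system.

ωₙ = 15 rad/s, ζ ≈ 0.6333

Compare the denominator to the standard form s^2 + 2ζωₙs + ωₙ².
ωₙ² = 225, so ωₙ = 15 rad/s.
2ζωₙ = 19, so ζ = 19/(2·15) ≈ 0.6333.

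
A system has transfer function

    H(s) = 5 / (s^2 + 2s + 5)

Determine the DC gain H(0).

H(0) = 1

At s = 0 each factor (s + a) contributes a and each (s^2 + bs + c) contributes c.
H(0) = 5·1 / ((5)) = 5/5 = 1.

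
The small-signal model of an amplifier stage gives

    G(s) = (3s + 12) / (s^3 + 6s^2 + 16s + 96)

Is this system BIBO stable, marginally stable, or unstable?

marginally stable

The denominator s^3 + 6s^2 + 16s + 96 factors as (s^2 + 16)(s + 6), giving poles at s = ±4j, -6.
Since the simple pole(s) at s = 4j, -4j lie on the jω-axis with none in the right half-plane, the system is marginally stable.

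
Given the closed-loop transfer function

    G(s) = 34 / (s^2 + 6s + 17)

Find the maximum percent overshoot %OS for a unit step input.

Comparing s^2 + 6s + 17 to s^2 + 2ζωₙs + ωₙ²: ωₙ = √17 ≈ 4.123 rad/s and ζ = 6/(2·√17) ≈ 0.7276.
%OS = 100·exp(−πζ/√(1−ζ²)) = 100·exp(−π·0.7276/√(1−0.7276²)) ≈ 3.57%.

%OS ≈ 3.57%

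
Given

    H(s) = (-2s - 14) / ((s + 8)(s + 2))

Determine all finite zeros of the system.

s = -7

Set the numerator to zero: -2s - 14 = 0, i.e. -2·(s + 7) = 0.
So s = -7.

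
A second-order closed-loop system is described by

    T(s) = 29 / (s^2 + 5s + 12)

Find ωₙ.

Compare the denominator to the standard form s^2 + 2ζωₙs + ωₙ².
ωₙ² = 12, so ωₙ = √12 ≈ 3.464 rad/s.

ωₙ ≈ 3.464 rad/s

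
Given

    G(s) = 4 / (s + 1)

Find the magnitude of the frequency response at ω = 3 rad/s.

|G(j3)| ≈ 1.265

Substitute s = j3: numerator = 4, denominator = 1 + j3.
|G(j3)| = |4| / |1 + j3| = 4 / 3.1623 ≈ 1.265.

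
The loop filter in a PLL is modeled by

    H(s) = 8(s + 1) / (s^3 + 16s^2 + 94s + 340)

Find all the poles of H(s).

The poles are the roots of the denominator s^3 + 16s^2 + 94s + 340 = 0.
Trying s = -10: the polynomial evaluates to 0, so (s + 10) is a factor.
Dividing out leaves s^2 + 6s + 34 = 0.
The quadratic formula then gives s = -3 ± 5j.

s = -3 ± 5j, -10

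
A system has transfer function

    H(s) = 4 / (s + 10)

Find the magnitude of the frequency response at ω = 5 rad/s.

Substitute s = j5: numerator = 4, denominator = 10 + j5.
|H(j5)| = |4| / |10 + j5| = 4 / 11.180 ≈ 0.3578.

|H(j5)| ≈ 0.3578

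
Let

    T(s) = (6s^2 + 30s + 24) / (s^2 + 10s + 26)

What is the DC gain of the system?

Set s = 0: T(0) = (24) / (26) = 12/13.

T(0) = 12/13 ≈ 0.9231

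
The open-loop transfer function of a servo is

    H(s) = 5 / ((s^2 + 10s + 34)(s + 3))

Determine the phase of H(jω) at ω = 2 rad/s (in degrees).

At s = j2: numerator = 5, denominator = 50 + j120.
∠H = ∠num − ∠den = 0° − (67.380°) = -67.38°.

∠H(j2) ≈ -67.38°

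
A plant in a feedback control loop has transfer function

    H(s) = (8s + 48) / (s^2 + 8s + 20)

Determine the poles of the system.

The poles are the roots of the denominator s^2 + 8s + 20 = 0.
Using the quadratic formula: s = (-8 ± √(-16))/2 = -4 ± 2j.

s = -4 ± 2j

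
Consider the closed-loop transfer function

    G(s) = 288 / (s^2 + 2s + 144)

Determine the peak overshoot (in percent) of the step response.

Comparing s^2 + 2s + 144 to s^2 + 2ζωₙs + ωₙ²: ωₙ = 12 rad/s and ζ = 2/(2·12) ≈ 0.08333.
%OS = 100·exp(−πζ/√(1−ζ²)) = 100·exp(−π·0.08333/√(1−0.08333²)) ≈ 76.9%.

%OS ≈ 76.9%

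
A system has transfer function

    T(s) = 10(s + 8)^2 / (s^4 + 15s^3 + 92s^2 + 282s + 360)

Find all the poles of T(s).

The poles are the roots of the denominator s^4 + 15s^3 + 92s^2 + 282s + 360 = 0.
Trying s = -5: the polynomial evaluates to 0, so (s + 5) is a factor.
Dividing out leaves s^3 + 10s^2 + 42s + 72 = 0.
This factors further as (s^2 + 6s + 18)(s + 4) = 0.

s = -3 + 3j, -3 - 3j, -5, -4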